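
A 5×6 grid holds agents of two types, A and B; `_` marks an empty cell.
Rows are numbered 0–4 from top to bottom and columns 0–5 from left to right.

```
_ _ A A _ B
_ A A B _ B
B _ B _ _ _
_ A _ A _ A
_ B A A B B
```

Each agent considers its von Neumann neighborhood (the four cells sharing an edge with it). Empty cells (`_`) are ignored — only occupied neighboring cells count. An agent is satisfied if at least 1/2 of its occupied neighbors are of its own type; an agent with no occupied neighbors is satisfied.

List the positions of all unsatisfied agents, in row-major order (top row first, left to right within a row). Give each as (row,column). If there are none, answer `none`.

(1,3), (2,2), (3,1), (3,5), (4,1)

(0,2)A 2/2 ok
(0,3)A 1/2 ok
(0,5)B 1/1 ok
(1,1)A 1/1 ok
(1,2)A 2/4 ok
(1,3)B 0/2 unhappy
(1,5)B 1/1 ok
(2,0)B 0/0 ok
(2,2)B 0/1 unhappy
(3,1)A 0/1 unhappy
(3,3)A 1/1 ok
(3,5)A 0/1 unhappy
(4,1)B 0/2 unhappy
(4,2)A 1/2 ok
(4,3)A 2/3 ok
(4,4)B 1/2 ok
(4,5)B 1/2 ok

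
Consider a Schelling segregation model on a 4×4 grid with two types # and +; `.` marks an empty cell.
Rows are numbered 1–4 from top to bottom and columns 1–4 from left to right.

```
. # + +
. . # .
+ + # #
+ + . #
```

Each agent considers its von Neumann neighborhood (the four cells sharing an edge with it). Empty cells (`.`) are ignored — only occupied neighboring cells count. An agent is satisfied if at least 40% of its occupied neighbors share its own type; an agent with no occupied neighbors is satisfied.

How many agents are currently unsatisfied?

(1,2)# 0/1 ✗
(1,3)+ 1/3 ✗
(1,4)+ 1/1 ✓
(2,3)# 1/2 ✓
(3,1)+ 2/2 ✓
(3,2)+ 2/3 ✓
(3,3)# 2/3 ✓
(3,4)# 2/2 ✓
(4,1)+ 2/2 ✓
(4,2)+ 2/2 ✓
(4,4)# 1/1 ✓
Unsatisfied: (1,2), (1,3) — 2 in total.

2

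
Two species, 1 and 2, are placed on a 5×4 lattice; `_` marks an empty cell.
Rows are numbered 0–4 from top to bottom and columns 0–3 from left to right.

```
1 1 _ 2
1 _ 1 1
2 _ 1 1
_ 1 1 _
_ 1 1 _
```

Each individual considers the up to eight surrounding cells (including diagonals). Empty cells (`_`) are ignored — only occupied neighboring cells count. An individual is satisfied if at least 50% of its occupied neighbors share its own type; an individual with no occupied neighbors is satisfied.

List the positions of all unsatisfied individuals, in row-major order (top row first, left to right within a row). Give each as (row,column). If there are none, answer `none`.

Row 0: (0,0)1 2/2 satisfied · (0,1)1 3/3 satisfied · (0,3)2 0/2 not
Row 1: (1,0)1 2/3 satisfied · (1,2)1 4/5 satisfied · (1,3)1 3/4 satisfied
Row 2: (2,0)2 0/2 not · (2,2)1 5/5 satisfied · (2,3)1 4/4 satisfied
Row 3: (3,1)1 4/5 satisfied · (3,2)1 5/5 satisfied
Row 4: (4,1)1 3/3 satisfied · (4,2)1 3/3 satisfied

(0,3), (2,0)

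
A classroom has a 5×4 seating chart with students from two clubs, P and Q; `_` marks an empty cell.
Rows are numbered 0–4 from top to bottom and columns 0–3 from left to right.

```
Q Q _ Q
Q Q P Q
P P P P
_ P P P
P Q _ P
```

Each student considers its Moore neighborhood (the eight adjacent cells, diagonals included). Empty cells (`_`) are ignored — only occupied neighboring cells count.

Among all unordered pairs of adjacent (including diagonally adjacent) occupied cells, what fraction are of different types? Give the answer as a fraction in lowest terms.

7/20

Scan each occupied cell's neighbors to the right and below (and the two forward diagonals) so each pair is counted once.
Row 0: Q(0,0)–Q(0,1)= Q(0,0)–Q(1,0)= Q(0,0)–Q(1,1)= Q(0,1)–Q(1,1)= Q(0,1)–P(1,2)≠ Q(0,1)–Q(1,0)= Q(0,3)–Q(1,3)= Q(0,3)–P(1,2)≠  → 2/8 unlike.
Row 1: Q(1,0)–Q(1,1)= Q(1,0)–P(2,0)≠ Q(1,0)–P(2,1)≠ Q(1,1)–P(1,2)≠ Q(1,1)–P(2,1)≠ Q(1,1)–P(2,2)≠ Q(1,1)–P(2,0)≠ P(1,2)–Q(1,3)≠ P(1,2)–P(2,2)= P(1,2)–P(2,3)= P(1,2)–P(2,1)= Q(1,3)–P(2,3)≠ Q(1,3)–P(2,2)≠  → 9/13 unlike.
Row 2: P(2,0)–P(2,1)= P(2,0)–P(3,1)= P(2,1)–P(2,2)= P(2,1)–P(3,1)= P(2,1)–P(3,2)= P(2,2)–P(2,3)= P(2,2)–P(3,2)= P(2,2)–P(3,3)= P(2,2)–P(3,1)= P(2,3)–P(3,3)= P(2,3)–P(3,2)=  → 0/11 unlike.
Row 3: P(3,1)–P(3,2)= P(3,1)–Q(4,1)≠ P(3,1)–P(4,0)= P(3,2)–P(3,3)= P(3,2)–P(4,3)= P(3,2)–Q(4,1)≠ P(3,3)–P(4,3)=  → 2/7 unlike.
Row 4: P(4,0)–Q(4,1)≠  → 1/1 unlike.
Total adjacent occupied pairs: 40; unlike-type pairs: 14.
14/40 reduces to 7/20.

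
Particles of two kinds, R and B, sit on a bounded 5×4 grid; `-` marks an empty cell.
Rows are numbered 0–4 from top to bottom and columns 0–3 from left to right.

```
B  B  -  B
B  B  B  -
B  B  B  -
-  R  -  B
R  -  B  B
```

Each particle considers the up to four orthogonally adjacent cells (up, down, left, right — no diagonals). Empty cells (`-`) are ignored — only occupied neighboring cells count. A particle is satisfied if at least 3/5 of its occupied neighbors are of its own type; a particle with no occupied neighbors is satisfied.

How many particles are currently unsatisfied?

1

Row 0: (0,0)B 2/2 satisfied · (0,1)B 2/2 satisfied · (0,3)B 0/0 satisfied
Row 1: (1,0)B 3/3 satisfied · (1,1)B 4/4 satisfied · (1,2)B 2/2 satisfied
Row 2: (2,0)B 2/2 satisfied · (2,1)B 3/4 satisfied · (2,2)B 2/2 satisfied
Row 3: (3,1)R 0/1 not · (3,3)B 1/1 satisfied
Row 4: (4,0)R 0/0 satisfied · (4,2)B 1/1 satisfied · (4,3)B 2/2 satisfied
Unsatisfied: (3,1) — 1 in total.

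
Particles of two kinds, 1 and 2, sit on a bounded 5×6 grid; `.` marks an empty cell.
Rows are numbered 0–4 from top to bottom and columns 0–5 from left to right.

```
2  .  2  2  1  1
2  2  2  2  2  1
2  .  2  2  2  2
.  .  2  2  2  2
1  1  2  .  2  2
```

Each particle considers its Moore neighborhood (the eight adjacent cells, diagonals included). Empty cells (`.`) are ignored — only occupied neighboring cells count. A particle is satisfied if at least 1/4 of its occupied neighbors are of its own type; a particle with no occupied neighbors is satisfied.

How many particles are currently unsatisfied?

0

(0,0)2 2/2 satisfied
(0,2)2 4/4 satisfied
(0,3)2 4/5 satisfied
(0,4)1 2/5 satisfied
(0,5)1 2/3 satisfied
(1,0)2 3/3 satisfied
(1,1)2 6/6 satisfied
(1,2)2 6/6 satisfied
(1,3)2 7/8 satisfied
(1,4)2 5/8 satisfied
(1,5)1 2/5 satisfied
(2,0)2 2/2 satisfied
(2,2)2 6/6 satisfied
(2,3)2 8/8 satisfied
(2,4)2 7/8 satisfied
(2,5)2 4/5 satisfied
(3,2)2 4/5 satisfied
(3,3)2 7/7 satisfied
(3,4)2 7/7 satisfied
(3,5)2 5/5 satisfied
(4,0)1 1/1 satisfied
(4,1)1 1/3 satisfied
(4,2)2 2/3 satisfied
(4,4)2 4/4 satisfied
(4,5)2 3/3 satisfied
Every one meets the threshold.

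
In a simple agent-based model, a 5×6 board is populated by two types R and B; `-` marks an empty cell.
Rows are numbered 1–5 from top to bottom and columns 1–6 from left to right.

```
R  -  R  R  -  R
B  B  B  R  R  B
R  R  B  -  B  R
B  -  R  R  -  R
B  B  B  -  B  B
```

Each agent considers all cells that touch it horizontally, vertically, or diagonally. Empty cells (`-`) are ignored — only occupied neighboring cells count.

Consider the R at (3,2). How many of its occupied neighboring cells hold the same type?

Occupied neighbors of (3,2): (2,1)=B, (2,2)=B, (2,3)=B, (3,1)=R, (3,3)=B, (4,1)=B, (4,3)=R.
Same type (R): 2 of 7.

2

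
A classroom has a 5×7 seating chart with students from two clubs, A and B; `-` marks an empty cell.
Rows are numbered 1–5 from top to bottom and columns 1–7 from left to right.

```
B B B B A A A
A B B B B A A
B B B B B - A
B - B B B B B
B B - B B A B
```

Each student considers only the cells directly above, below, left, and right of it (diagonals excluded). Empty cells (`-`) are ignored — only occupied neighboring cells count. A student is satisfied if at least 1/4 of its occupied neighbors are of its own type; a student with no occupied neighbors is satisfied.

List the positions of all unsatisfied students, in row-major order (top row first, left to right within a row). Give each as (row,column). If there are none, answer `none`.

(1,1)B 1/2 satisfied
(1,2)B 3/3 satisfied
(1,3)B 3/3 satisfied
(1,4)B 2/3 satisfied
(1,5)A 1/3 satisfied
(1,6)A 3/3 satisfied
(1,7)A 2/2 satisfied
(2,1)A 0/3 not
(2,2)B 3/4 satisfied
(2,3)B 4/4 satisfied
(2,4)B 4/4 satisfied
(2,5)B 2/4 satisfied
(2,6)A 2/3 satisfied
(2,7)A 3/3 satisfied
(3,1)B 2/3 satisfied
(3,2)B 3/3 satisfied
(3,3)B 4/4 satisfied
(3,4)B 4/4 satisfied
(3,5)B 3/3 satisfied
(3,7)A 1/2 satisfied
(4,1)B 2/2 satisfied
(4,3)B 2/2 satisfied
(4,4)B 4/4 satisfied
(4,5)B 4/4 satisfied
(4,6)B 2/3 satisfied
(4,7)B 2/3 satisfied
(5,1)B 2/2 satisfied
(5,2)B 1/1 satisfied
(5,4)B 2/2 satisfied
(5,5)B 2/3 satisfied
(5,6)A 0/3 not
(5,7)B 1/2 satisfied

(2,1), (5,6)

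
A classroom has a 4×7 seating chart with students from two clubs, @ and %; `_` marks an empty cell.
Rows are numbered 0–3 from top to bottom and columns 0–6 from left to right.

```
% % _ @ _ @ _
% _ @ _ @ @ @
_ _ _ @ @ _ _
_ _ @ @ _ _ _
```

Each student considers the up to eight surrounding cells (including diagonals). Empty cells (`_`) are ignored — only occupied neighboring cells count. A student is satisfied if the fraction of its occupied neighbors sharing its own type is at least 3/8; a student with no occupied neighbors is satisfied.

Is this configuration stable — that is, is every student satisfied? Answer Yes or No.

Yes

(0,0)% 2/2 ✓
(0,1)% 2/3 ✓
(0,3)@ 2/2 ✓
(0,5)@ 3/3 ✓
(1,0)% 2/2 ✓
(1,2)@ 2/3 ✓
(1,4)@ 5/5 ✓
(1,5)@ 4/4 ✓
(1,6)@ 2/2 ✓
(2,3)@ 5/5 ✓
(2,4)@ 4/4 ✓
(3,2)@ 2/2 ✓
(3,3)@ 3/3 ✓
All meet the threshold, so the configuration is stable.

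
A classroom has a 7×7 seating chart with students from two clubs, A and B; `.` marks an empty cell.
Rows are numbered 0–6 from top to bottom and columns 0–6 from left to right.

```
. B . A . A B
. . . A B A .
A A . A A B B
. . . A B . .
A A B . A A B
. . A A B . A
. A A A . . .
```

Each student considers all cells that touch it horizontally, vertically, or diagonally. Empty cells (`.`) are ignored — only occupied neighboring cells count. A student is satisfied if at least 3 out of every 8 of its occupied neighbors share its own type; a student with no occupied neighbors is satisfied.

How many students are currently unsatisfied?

8

Row 0: (0,1)B 0/0 ok · (0,3)A 1/2 ok · (0,5)A 1/3 unhappy · (0,6)B 0/2 unhappy
Row 1: (1,3)A 3/4 ok · (1,4)B 1/7 unhappy · (1,5)A 2/6 unhappy
Row 2: (2,0)A 1/1 ok · (2,1)A 1/1 ok · (2,3)A 3/5 ok · (2,4)A 4/7 ok · (2,5)B 3/5 ok · (2,6)B 1/2 ok
Row 3: (3,3)A 3/5 ok · (3,4)B 1/6 unhappy
Row 4: (4,0)A 1/1 ok · (4,1)A 2/3 ok · (4,2)B 0/4 unhappy · (4,4)A 3/5 ok · (4,5)A 2/5 ok · (4,6)B 0/2 unhappy
Row 5: (5,2)A 5/6 ok · (5,3)A 4/6 ok · (5,4)B 0/4 unhappy · (5,6)A 1/2 ok
Row 6: (6,1)A 2/2 ok · (6,2)A 4/4 ok · (6,3)A 3/4 ok
Unsatisfied: (0,5), (0,6), (1,4), (1,5), (3,4), (4,2), (4,6), (5,4) — 8 in total.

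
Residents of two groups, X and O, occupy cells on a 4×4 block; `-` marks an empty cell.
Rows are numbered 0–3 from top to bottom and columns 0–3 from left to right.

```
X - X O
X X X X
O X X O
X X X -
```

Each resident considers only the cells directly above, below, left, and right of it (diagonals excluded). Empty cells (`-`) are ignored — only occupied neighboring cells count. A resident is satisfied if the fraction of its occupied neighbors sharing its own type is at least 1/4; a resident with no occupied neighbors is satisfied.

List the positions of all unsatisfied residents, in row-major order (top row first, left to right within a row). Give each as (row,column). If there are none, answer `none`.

(0,3), (2,0), (2,3)

(0,0)X 1/1 satisfied
(0,2)X 1/2 satisfied
(0,3)O 0/2 not
(1,0)X 2/3 satisfied
(1,1)X 3/3 satisfied
(1,2)X 4/4 satisfied
(1,3)X 1/3 satisfied
(2,0)O 0/3 not
(2,1)X 3/4 satisfied
(2,2)X 3/4 satisfied
(2,3)O 0/2 not
(3,0)X 1/2 satisfied
(3,1)X 3/3 satisfied
(3,2)X 2/2 satisfied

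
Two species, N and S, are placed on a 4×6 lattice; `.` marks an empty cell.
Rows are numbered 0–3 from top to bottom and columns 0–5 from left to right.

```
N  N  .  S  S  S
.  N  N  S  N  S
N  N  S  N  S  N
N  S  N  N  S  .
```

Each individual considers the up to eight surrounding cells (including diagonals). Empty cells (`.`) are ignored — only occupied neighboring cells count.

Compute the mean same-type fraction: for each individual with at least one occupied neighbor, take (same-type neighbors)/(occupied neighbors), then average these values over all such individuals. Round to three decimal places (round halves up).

(0,0)N 2/2
(0,1)N 3/3
(0,3)S 2/4
(0,4)S 4/5
(0,5)S 2/3
(1,1)N 5/6
(1,2)N 4/7
(1,3)S 4/7
(1,4)N 2/8
(1,5)S 3/5
(2,0)N 3/4
(2,1)N 5/7
(2,2)S 2/8
(2,3)N 4/8
(2,4)S 3/7
(2,5)N 1/4
(3,0)N 2/3
(3,1)S 1/5
(3,2)N 3/5
(3,3)N 2/5
(3,4)S 1/4
Sum over 21 individuals: 2/2 + 3/3 + 2/4 + 4/5 + 2/3 + 5/6 + 4/7 + 4/7 + 2/8 + 3/5 + 3/4 + 5/7 + 2/8 + 4/8 + 3/7 + 1/4 + 2/3 + 1/5 + 3/5 + 2/5 + 1/4 = 4957/420; mean = 4957/420 ÷ 21 = 4957/8820 = 0.562018… → 0.562.

0.562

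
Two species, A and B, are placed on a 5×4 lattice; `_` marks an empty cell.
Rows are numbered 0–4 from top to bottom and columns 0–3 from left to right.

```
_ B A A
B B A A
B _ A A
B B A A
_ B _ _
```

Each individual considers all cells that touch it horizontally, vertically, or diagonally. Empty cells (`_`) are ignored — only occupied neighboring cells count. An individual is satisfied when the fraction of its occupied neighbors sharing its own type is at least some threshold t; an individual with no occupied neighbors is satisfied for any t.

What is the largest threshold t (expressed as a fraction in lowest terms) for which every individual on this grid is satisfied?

Row 0: (0,1)B 2/4 · (0,2)A 3/5 · (0,3)A 3/3
Row 1: (1,0)B 3/3 · (1,1)B 3/6 · (1,2)A 5/7 · (1,3)A 5/5
Row 2: (2,0)B 4/4 · (2,2)A 5/7 · (2,3)A 5/5
Row 3: (3,0)B 3/3 · (3,1)B 3/5 · (3,2)A 3/5 · (3,3)A 3/3
Row 4: (4,1)B 2/3
The smallest same-type fraction is 2/4 at (0,1), which reduces to 1/2. Any threshold above that leaves this individual unsatisfied.

1/2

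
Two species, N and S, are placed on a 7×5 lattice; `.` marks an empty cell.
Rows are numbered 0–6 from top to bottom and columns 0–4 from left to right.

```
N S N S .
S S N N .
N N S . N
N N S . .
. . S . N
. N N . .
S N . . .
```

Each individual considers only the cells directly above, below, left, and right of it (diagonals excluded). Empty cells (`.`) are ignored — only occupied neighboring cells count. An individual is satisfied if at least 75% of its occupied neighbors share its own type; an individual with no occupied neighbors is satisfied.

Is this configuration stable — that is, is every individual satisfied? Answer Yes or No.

No

(0,0)N 0/2 unhappy
(0,1)S 1/3 unhappy
(0,2)N 1/3 unhappy
(0,3)S 0/2 unhappy
(1,0)S 1/3 unhappy
(1,1)S 2/4 unhappy
(1,2)N 2/4 unhappy
(1,3)N 1/2 unhappy
(2,0)N 2/3 unhappy
(2,1)N 2/4 unhappy
(2,2)S 1/3 unhappy
(2,4)N 0/0 ok
(3,0)N 2/2 ok
(3,1)N 2/3 unhappy
(3,2)S 2/3 unhappy
(4,2)S 1/2 unhappy
(4,4)N 0/0 ok
(5,1)N 2/2 ok
(5,2)N 1/2 unhappy
(6,0)S 0/1 unhappy
(6,1)N 1/2 unhappy
For instance (0,0) has only 0/2 same-type neighbors, below 3/4.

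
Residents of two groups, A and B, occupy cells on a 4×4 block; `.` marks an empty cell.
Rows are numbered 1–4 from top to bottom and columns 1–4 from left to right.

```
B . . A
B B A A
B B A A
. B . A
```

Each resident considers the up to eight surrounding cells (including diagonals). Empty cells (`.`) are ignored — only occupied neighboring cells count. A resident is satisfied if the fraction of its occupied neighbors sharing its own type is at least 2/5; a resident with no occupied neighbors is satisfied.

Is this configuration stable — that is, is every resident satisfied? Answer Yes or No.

Yes

Row 1: (1,1)B 2/2 ok · (1,4)A 2/2 ok
Row 2: (2,1)B 4/4 ok · (2,2)B 4/6 ok · (2,3)A 4/6 ok · (2,4)A 4/4 ok
Row 3: (3,1)B 4/4 ok · (3,2)B 4/6 ok · (3,3)A 4/7 ok · (3,4)A 4/4 ok
Row 4: (4,2)B 2/3 ok · (4,4)A 2/2 ok
All meet the threshold, so the configuration is stable.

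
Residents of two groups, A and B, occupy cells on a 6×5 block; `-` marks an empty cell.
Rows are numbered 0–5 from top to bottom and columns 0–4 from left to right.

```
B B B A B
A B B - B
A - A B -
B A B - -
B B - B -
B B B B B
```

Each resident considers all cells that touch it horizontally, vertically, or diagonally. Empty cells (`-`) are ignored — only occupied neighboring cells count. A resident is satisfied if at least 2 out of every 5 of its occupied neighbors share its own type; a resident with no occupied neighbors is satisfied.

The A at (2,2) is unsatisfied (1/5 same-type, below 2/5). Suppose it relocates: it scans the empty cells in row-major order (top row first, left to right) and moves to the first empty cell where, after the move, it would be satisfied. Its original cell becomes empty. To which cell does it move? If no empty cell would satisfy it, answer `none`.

(2,1)

Vacating (2,2). Empty cells in order:
  (1,3): 1/6 same-type → still unsatisfied.
  (2,1): 3/7 same-type → satisfied — stop here.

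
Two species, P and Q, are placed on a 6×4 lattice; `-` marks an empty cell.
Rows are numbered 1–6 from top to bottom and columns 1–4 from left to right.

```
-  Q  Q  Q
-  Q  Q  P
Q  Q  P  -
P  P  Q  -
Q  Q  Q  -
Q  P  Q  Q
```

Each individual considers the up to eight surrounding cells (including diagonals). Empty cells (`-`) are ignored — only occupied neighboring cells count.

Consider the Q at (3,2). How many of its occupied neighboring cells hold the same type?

Occupied neighbors of (3,2): (2,2)=Q, (2,3)=Q, (3,1)=Q, (3,3)=P, (4,1)=P, (4,2)=P, (4,3)=Q.
Same type (Q): 4 of 7.

4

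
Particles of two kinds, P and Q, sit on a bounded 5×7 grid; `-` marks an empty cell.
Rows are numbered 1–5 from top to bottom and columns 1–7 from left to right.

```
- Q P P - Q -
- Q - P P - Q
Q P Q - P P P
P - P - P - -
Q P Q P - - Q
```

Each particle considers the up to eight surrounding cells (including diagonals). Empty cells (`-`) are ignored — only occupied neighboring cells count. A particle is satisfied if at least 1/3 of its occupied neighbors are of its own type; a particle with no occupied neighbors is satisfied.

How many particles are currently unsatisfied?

Row 1: (1,2)Q 1/2 satisfied · (1,3)P 2/4 satisfied · (1,4)P 3/3 satisfied · (1,6)Q 1/2 satisfied
Row 2: (2,2)Q 3/5 satisfied · (2,4)P 4/5 satisfied · (2,5)P 4/5 satisfied · (2,7)Q 1/3 satisfied
Row 3: (3,1)Q 1/3 satisfied · (3,2)P 2/5 satisfied · (3,3)Q 1/4 not · (3,5)P 4/4 satisfied · (3,6)P 4/5 satisfied · (3,7)P 1/2 satisfied
Row 4: (4,1)P 2/4 satisfied · (4,3)P 3/5 satisfied · (4,5)P 3/3 satisfied
Row 5: (5,1)Q 0/2 not · (5,2)P 2/4 satisfied · (5,3)Q 0/3 not · (5,4)P 2/3 satisfied · (5,7)Q 0/0 satisfied
Unsatisfied: (3,3), (5,1), (5,3) — 3 in total.

3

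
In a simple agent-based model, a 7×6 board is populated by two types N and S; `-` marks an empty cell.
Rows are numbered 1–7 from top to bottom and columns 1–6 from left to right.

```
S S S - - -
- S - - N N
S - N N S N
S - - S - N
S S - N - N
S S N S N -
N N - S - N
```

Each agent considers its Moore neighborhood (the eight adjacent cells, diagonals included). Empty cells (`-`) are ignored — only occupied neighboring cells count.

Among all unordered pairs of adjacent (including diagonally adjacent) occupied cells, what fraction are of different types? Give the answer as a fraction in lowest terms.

Scan each occupied cell's neighbors to the right and below (and the two forward diagonals) so each pair is counted once.
Row 1: S(1,1)–S(1,2)= S(1,1)–S(2,2)= S(1,2)–S(1,3)= S(1,2)–S(2,2)= S(1,3)–S(2,2)=  → 0/5 unlike.
Row 2: S(2,2)–N(3,3)≠ S(2,2)–S(3,1)= N(2,5)–N(2,6)= N(2,5)–S(3,5)≠ N(2,5)–N(3,6)= N(2,5)–N(3,4)= N(2,6)–N(3,6)= N(2,6)–S(3,5)≠  → 3/8 unlike.
Row 3: S(3,1)–S(4,1)= N(3,3)–N(3,4)= N(3,3)–S(4,4)≠ N(3,4)–S(3,5)≠ N(3,4)–S(4,4)≠ S(3,5)–N(3,6)≠ S(3,5)–N(4,6)≠ S(3,5)–S(4,4)= N(3,6)–N(4,6)=  → 5/9 unlike.
Row 4: S(4,1)–S(5,1)= S(4,1)–S(5,2)= S(4,4)–N(5,4)≠ N(4,6)–N(5,6)=  → 1/4 unlike.
Row 5: S(5,1)–S(5,2)= S(5,1)–S(6,1)= S(5,1)–S(6,2)= S(5,2)–S(6,2)= S(5,2)–N(6,3)≠ S(5,2)–S(6,1)= N(5,4)–S(6,4)≠ N(5,4)–N(6,5)= N(5,4)–N(6,3)= N(5,6)–N(6,5)=  → 2/10 unlike.
Row 6: S(6,1)–S(6,2)= S(6,1)–N(7,1)≠ S(6,1)–N(7,2)≠ S(6,2)–N(6,3)≠ S(6,2)–N(7,2)≠ S(6,2)–N(7,1)≠ N(6,3)–S(6,4)≠ N(6,3)–S(7,4)≠ N(6,3)–N(7,2)= S(6,4)–N(6,5)≠ S(6,4)–S(7,4)= N(6,5)–N(7,6)= N(6,5)–S(7,4)≠  → 9/13 unlike.
Row 7: N(7,1)–N(7,2)=  → 0/1 unlike.
Total adjacent occupied pairs: 50; unlike-type pairs: 20.
20/50 reduces to 2/5.

2/5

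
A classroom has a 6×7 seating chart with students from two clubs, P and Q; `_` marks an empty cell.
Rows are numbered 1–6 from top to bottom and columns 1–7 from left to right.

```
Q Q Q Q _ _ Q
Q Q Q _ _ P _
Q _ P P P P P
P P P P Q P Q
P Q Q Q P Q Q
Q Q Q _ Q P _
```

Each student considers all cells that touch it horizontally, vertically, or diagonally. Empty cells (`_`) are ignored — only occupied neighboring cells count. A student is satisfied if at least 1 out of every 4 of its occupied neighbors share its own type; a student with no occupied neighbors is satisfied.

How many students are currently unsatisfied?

(1,1)Q 3/3 satisfied
(1,2)Q 5/5 satisfied
(1,3)Q 4/4 satisfied
(1,4)Q 2/2 satisfied
(1,7)Q 0/1 not
(2,1)Q 4/4 satisfied
(2,2)Q 6/7 satisfied
(2,3)Q 4/6 satisfied
(2,6)P 3/4 satisfied
(3,1)Q 2/4 satisfied
(3,3)P 4/6 satisfied
(3,4)P 4/6 satisfied
(3,5)P 5/6 satisfied
(3,6)P 4/6 satisfied
(3,7)P 3/4 satisfied
(4,1)P 2/4 satisfied
(4,2)P 4/7 satisfied
(4,3)P 4/7 satisfied
(4,4)P 5/8 satisfied
(4,5)Q 2/8 satisfied
(4,6)P 4/8 satisfied
(4,7)Q 2/5 satisfied
(5,1)P 2/5 satisfied
(5,2)Q 4/8 satisfied
(5,3)Q 4/7 satisfied
(5,4)Q 4/7 satisfied
(5,5)P 3/7 satisfied
(5,6)Q 4/7 satisfied
(5,7)Q 2/4 satisfied
(6,1)Q 2/3 satisfied
(6,2)Q 4/5 satisfied
(6,3)Q 4/4 satisfied
(6,5)Q 2/4 satisfied
(6,6)P 1/4 satisfied
Unsatisfied: (1,7) — 1 in total.

1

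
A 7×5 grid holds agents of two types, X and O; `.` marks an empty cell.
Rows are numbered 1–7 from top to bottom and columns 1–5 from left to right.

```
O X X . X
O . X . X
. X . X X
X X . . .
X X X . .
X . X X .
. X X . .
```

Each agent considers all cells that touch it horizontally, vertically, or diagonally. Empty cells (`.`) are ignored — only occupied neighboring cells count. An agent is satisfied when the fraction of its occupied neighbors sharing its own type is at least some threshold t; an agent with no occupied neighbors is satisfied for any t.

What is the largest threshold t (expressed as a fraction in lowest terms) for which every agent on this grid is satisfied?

(1,1)O 1/2
(1,2)X 2/4
(1,3)X 2/2
(1,5)X 1/1
(2,1)O 1/3
(2,3)X 4/4
(2,5)X 3/3
(3,2)X 3/4
(3,4)X 3/3
(3,5)X 2/2
(4,1)X 4/4
(4,2)X 5/5
(5,1)X 4/4
(5,2)X 6/6
(5,3)X 4/4
(6,1)X 3/3
(6,3)X 5/5
(6,4)X 3/3
(7,2)X 3/3
(7,3)X 3/3
The smallest same-type fraction is 1/3 at (2,1), which reduces to 1/3. Any threshold above that leaves this agent unsatisfied.

1/3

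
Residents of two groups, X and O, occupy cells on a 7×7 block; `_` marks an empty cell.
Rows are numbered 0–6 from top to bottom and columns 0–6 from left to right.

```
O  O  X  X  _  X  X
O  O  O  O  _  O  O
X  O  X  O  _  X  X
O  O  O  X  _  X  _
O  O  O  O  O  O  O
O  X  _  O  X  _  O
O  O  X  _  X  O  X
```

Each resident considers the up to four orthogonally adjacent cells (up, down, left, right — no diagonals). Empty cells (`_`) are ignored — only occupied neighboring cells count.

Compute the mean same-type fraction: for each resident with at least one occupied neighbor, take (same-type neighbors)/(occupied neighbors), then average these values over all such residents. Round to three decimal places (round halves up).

Row 0: (0,0)O 2/2 · (0,1)O 2/3 · (0,2)X 1/3 · (0,3)X 1/2 · (0,5)X 1/2 · (0,6)X 1/2
Row 1: (1,0)O 2/3 · (1,1)O 4/4 · (1,2)O 2/4 · (1,3)O 2/3 · (1,5)O 1/3 · (1,6)O 1/3
Row 2: (2,0)X 0/3 · (2,1)O 2/4 · (2,2)X 0/4 · (2,3)O 1/3 · (2,5)X 2/3 · (2,6)X 1/2
Row 3: (3,0)O 2/3 · (3,1)O 4/4 · (3,2)O 2/4 · (3,3)X 0/3 · (3,5)X 1/2
Row 4: (4,0)O 3/3 · (4,1)O 3/4 · (4,2)O 3/3 · (4,3)O 3/4 · (4,4)O 2/3 · (4,5)O 2/3 · (4,6)O 2/2
Row 5: (5,0)O 2/3 · (5,1)X 0/3 · (5,3)O 1/2 · (5,4)X 1/3 · (5,6)O 1/2
Row 6: (6,0)O 2/2 · (6,1)O 1/3 · (6,2)X 0/1 · (6,4)X 1/2 · (6,5)O 0/2 · (6,6)X 0/2
Sum over 41 residents: 2/2 + 2/3 + 1/3 + 1/2 + 1/2 + 1/2 + 2/3 + 4/4 + 2/4 + 2/3 + 1/3 + 1/3 + 0/3 + 2/4 + 0/4 + 1/3 + 2/3 + 1/2 + 2/3 + 4/4 + 2/4 + 0/3 + 1/2 + 3/3 + 3/4 + 3/3 + 3/4 + 2/3 + 2/3 + 2/2 + 2/3 + 0/3 + 1/2 + 1/3 + 1/2 + 2/2 + 1/3 + 0/1 + 1/2 + 0/2 + 0/2 = 64/3; mean = 64/3 ÷ 41 = 64/123 = 0.520325… → 0.520.

0.520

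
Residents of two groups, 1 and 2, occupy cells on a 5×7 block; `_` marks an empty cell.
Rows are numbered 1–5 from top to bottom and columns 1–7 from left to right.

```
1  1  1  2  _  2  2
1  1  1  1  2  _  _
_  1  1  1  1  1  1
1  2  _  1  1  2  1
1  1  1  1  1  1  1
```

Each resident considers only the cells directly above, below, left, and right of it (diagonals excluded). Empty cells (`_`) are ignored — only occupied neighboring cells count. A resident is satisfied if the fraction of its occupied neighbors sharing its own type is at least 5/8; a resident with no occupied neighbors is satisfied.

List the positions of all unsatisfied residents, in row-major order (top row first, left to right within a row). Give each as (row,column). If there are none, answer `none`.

Row 1: (1,1)1 2/2 ✓ · (1,2)1 3/3 ✓ · (1,3)1 2/3 ✓ · (1,4)2 0/2 ✗ · (1,6)2 1/1 ✓ · (1,7)2 1/1 ✓
Row 2: (2,1)1 2/2 ✓ · (2,2)1 4/4 ✓ · (2,3)1 4/4 ✓ · (2,4)1 2/4 ✗ · (2,5)2 0/2 ✗
Row 3: (3,2)1 2/3 ✓ · (3,3)1 3/3 ✓ · (3,4)1 4/4 ✓ · (3,5)1 3/4 ✓ · (3,6)1 2/3 ✓ · (3,7)1 2/2 ✓
Row 4: (4,1)1 1/2 ✗ · (4,2)2 0/3 ✗ · (4,4)1 3/3 ✓ · (4,5)1 3/4 ✓ · (4,6)2 0/4 ✗ · (4,7)1 2/3 ✓
Row 5: (5,1)1 2/2 ✓ · (5,2)1 2/3 ✓ · (5,3)1 2/2 ✓ · (5,4)1 3/3 ✓ · (5,5)1 3/3 ✓ · (5,6)1 2/3 ✓ · (5,7)1 2/2 ✓

(1,4), (2,4), (2,5), (4,1), (4,2), (4,6)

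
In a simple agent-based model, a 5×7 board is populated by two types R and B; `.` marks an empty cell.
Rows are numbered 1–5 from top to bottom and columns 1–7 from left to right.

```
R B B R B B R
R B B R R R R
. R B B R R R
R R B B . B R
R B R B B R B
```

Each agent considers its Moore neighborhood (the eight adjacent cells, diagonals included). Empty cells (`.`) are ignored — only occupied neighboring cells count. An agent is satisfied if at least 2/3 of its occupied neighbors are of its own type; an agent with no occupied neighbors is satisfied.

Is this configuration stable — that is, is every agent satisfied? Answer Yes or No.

No

Row 1: (1,1)R 1/3 not · (1,2)B 3/5 not · (1,3)B 3/5 not · (1,4)R 2/5 not · (1,5)B 1/5 not · (1,6)B 1/5 not · (1,7)R 2/3 satisfied
Row 2: (2,1)R 2/4 not · (2,2)B 4/7 not · (2,3)B 5/8 not · (2,4)R 3/8 not · (2,5)R 5/8 not · (2,6)R 6/8 satisfied · (2,7)R 4/5 satisfied
Row 3: (3,2)R 3/7 not · (3,3)B 5/8 not · (3,4)B 4/7 not · (3,5)R 4/7 not · (3,6)R 6/7 satisfied · (3,7)R 4/5 satisfied
Row 4: (4,1)R 3/4 satisfied · (4,2)R 4/7 not · (4,3)B 5/8 not · (4,4)B 5/7 satisfied · (4,6)B 2/7 not · (4,7)R 3/5 not
Row 5: (5,1)R 2/3 satisfied · (5,2)B 1/5 not · (5,3)R 1/5 not · (5,4)B 3/4 satisfied · (5,5)B 3/4 satisfied · (5,6)R 1/4 not · (5,7)B 1/3 not
For instance (1,1) has only 1/3 same-type neighbors, below 2/3.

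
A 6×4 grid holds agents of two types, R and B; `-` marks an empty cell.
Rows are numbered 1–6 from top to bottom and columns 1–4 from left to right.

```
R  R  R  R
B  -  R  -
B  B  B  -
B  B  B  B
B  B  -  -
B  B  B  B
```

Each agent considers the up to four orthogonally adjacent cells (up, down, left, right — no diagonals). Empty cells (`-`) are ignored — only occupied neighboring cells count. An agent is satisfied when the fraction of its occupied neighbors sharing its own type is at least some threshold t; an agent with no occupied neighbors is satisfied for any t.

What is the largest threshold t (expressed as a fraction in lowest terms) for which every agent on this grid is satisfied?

1/2

Row 1: (1,1)R 1/2 · (1,2)R 2/2 · (1,3)R 3/3 · (1,4)R 1/1
Row 2: (2,1)B 1/2 · (2,3)R 1/2
Row 3: (3,1)B 3/3 · (3,2)B 3/3 · (3,3)B 2/3
Row 4: (4,1)B 3/3 · (4,2)B 4/4 · (4,3)B 3/3 · (4,4)B 1/1
Row 5: (5,1)B 3/3 · (5,2)B 3/3
Row 6: (6,1)B 2/2 · (6,2)B 3/3 · (6,3)B 2/2 · (6,4)B 1/1
The smallest same-type fraction is 1/2 at (1,1), which reduces to 1/2. Any threshold above that leaves this agent unsatisfied.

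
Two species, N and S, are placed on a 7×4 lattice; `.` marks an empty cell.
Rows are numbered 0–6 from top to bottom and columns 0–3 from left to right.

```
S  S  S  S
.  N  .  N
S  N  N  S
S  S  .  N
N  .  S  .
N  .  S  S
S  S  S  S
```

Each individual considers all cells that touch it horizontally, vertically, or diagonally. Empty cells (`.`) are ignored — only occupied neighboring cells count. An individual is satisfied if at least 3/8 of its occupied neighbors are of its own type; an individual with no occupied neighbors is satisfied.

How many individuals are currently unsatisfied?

(0,0)S 1/2 ok
(0,1)S 2/3 ok
(0,2)S 2/4 ok
(0,3)S 1/2 ok
(1,1)N 2/6 unhappy
(1,3)N 1/4 unhappy
(2,0)S 2/4 ok
(2,1)N 2/5 ok
(2,2)N 4/6 ok
(2,3)S 0/3 unhappy
(3,0)S 2/4 ok
(3,1)S 3/6 ok
(3,3)N 1/3 unhappy
(4,0)N 1/3 unhappy
(4,2)S 3/4 ok
(5,0)N 1/3 unhappy
(5,2)S 5/5 ok
(5,3)S 4/4 ok
(6,0)S 1/2 ok
(6,1)S 3/4 ok
(6,2)S 4/4 ok
(6,3)S 3/3 ok
Unsatisfied: (1,1), (1,3), (2,3), (3,3), (4,0), (5,0) — 6 in total.

6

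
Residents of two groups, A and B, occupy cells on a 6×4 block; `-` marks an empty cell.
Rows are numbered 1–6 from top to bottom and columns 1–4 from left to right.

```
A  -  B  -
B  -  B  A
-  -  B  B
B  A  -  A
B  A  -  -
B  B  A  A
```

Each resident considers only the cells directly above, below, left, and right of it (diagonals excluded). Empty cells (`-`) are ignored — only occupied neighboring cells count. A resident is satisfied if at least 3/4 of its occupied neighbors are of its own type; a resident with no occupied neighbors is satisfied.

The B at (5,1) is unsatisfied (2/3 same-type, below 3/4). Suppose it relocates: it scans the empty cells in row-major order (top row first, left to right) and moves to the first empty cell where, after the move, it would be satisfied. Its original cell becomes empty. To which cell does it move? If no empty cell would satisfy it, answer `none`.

(2,2)

Vacating (5,1). Empty cells in order:
  (1,2): 1/2 same-type → still unsatisfied.
  (1,4): 1/2 same-type → still unsatisfied.
  (2,2): 2/2 same-type → satisfied — stop here.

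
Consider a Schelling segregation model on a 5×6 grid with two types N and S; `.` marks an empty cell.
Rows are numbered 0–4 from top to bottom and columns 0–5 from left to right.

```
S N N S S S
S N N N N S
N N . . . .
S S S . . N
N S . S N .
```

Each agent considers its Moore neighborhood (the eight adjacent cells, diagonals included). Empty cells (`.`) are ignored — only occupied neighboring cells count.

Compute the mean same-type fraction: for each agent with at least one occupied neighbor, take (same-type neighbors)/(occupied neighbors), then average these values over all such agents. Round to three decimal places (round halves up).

0.529

Row 0: (0,0)S 1/3 · (0,1)N 3/5 · (0,2)N 4/5 · (0,3)S 1/5 · (0,4)S 3/5 · (0,5)S 2/3
Row 1: (1,0)S 1/5 · (1,1)N 5/7 · (1,2)N 5/6 · (1,3)N 3/5 · (1,4)N 1/5 · (1,5)S 2/3
Row 2: (2,0)N 2/5 · (2,1)N 3/7
Row 3: (3,0)S 2/5 · (3,1)S 3/6 · (3,2)S 3/4 · (3,5)N 1/1
Row 4: (4,0)N 0/3 · (4,1)S 3/4 · (4,3)S 1/2 · (4,4)N 1/2
Sum over 22 agents: 1/3 + 3/5 + 4/5 + 1/5 + 3/5 + 2/3 + 1/5 + 5/7 + 5/6 + 3/5 + 1/5 + 2/3 + 2/5 + 3/7 + 2/5 + 3/6 + 3/4 + 1/1 + 0/3 + 3/4 + 1/2 + 1/2 = 163/14; mean = 163/14 ÷ 22 = 163/308 = 0.529220… → 0.529.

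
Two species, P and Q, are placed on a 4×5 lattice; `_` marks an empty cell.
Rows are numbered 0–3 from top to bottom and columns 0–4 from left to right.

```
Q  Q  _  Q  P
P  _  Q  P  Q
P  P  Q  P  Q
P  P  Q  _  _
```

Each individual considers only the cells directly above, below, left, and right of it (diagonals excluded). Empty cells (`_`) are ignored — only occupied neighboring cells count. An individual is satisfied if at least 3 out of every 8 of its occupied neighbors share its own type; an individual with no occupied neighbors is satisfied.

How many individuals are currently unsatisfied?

5

Row 0: (0,0)Q 1/2 ok · (0,1)Q 1/1 ok · (0,3)Q 0/2 unhappy · (0,4)P 0/2 unhappy
Row 1: (1,0)P 1/2 ok · (1,2)Q 1/2 ok · (1,3)P 1/4 unhappy · (1,4)Q 1/3 unhappy
Row 2: (2,0)P 3/3 ok · (2,1)P 2/3 ok · (2,2)Q 2/4 ok · (2,3)P 1/3 unhappy · (2,4)Q 1/2 ok
Row 3: (3,0)P 2/2 ok · (3,1)P 2/3 ok · (3,2)Q 1/2 ok
Unsatisfied: (0,3), (0,4), (1,3), (1,4), (2,3) — 5 in total.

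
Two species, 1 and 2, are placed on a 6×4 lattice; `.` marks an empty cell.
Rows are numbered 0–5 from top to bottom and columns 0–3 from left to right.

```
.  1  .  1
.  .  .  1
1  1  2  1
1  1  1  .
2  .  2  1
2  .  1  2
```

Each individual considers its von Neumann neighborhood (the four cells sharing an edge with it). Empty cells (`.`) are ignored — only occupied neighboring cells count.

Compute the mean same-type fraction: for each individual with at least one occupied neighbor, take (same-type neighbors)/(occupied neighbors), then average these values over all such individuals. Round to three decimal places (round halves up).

0.511

(0,1)1 — no occupied neighbors
(0,3)1 1/1
(1,3)1 2/2
(2,0)1 2/2
(2,1)1 2/3
(2,2)2 0/3
(2,3)1 1/2
(3,0)1 2/3
(3,1)1 3/3
(3,2)1 1/3
(4,0)2 1/2
(4,2)2 0/3
(4,3)1 0/2
(5,0)2 1/1
(5,2)1 0/2
(5,3)2 0/2
Sum over 15 individuals: 1/1 + 2/2 + 2/2 + 2/3 + 0/3 + 1/2 + 2/3 + 3/3 + 1/3 + 1/2 + 0/3 + 0/2 + 1/1 + 0/2 + 0/2 = 23/3; mean = 23/3 ÷ 15 = 23/45 = 0.511111… → 0.511.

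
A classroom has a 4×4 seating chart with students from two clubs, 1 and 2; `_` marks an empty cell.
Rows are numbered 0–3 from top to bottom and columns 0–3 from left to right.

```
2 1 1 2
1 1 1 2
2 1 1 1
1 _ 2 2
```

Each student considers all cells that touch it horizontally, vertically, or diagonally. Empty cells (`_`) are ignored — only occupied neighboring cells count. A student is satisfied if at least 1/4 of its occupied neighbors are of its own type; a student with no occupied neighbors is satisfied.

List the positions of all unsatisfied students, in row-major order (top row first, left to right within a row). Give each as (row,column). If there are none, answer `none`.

(0,0)2 0/3 unhappy
(0,1)1 4/5 ok
(0,2)1 3/5 ok
(0,3)2 1/3 ok
(1,0)1 3/5 ok
(1,1)1 6/8 ok
(1,2)1 6/8 ok
(1,3)2 1/5 unhappy
(2,0)2 0/4 unhappy
(2,1)1 5/7 ok
(2,2)1 4/7 ok
(2,3)1 2/5 ok
(3,0)1 1/2 ok
(3,2)2 1/4 ok
(3,3)2 1/3 ok

(0,0), (1,3), (2,0)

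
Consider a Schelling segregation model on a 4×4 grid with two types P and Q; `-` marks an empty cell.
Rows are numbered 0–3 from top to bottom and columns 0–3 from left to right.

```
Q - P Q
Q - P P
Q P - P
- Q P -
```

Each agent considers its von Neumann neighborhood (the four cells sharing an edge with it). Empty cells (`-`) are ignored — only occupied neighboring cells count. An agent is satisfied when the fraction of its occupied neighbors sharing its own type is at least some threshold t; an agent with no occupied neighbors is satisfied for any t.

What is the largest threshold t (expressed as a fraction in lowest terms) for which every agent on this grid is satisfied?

Row 0: (0,0)Q 1/1 · (0,2)P 1/2 · (0,3)Q 0/2
Row 1: (1,0)Q 2/2 · (1,2)P 2/2 · (1,3)P 2/3
Row 2: (2,0)Q 1/2 · (2,1)P 0/2 · (2,3)P 1/1
Row 3: (3,1)Q 0/2 · (3,2)P 0/1
The smallest same-type fraction is 0/2 at (0,3), which reduces to 0/1. Any threshold above that leaves this agent unsatisfied.

0/1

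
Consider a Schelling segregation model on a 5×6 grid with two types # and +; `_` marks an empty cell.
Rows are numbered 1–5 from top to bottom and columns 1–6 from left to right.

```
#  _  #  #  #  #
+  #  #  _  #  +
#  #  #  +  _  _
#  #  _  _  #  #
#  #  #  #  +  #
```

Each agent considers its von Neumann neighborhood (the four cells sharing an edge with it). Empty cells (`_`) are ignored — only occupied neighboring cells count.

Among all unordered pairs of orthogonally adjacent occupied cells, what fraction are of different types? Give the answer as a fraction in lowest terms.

9/29

Scan each occupied cell's neighbors to the right and below so each pair is counted once.
From row 1: 2 unlike of 7 pairs (running 2/7).
From row 2: 3 unlike of 6 pairs (running 5/13).
From row 3: 1 unlike of 5 pairs (running 6/18).
From row 4: 1 unlike of 6 pairs (running 7/24).
From row 5: 2 unlike of 5 pairs (running 9/29).
Total adjacent occupied pairs: 29; unlike-type pairs: 9.
9/29 is already in lowest terms.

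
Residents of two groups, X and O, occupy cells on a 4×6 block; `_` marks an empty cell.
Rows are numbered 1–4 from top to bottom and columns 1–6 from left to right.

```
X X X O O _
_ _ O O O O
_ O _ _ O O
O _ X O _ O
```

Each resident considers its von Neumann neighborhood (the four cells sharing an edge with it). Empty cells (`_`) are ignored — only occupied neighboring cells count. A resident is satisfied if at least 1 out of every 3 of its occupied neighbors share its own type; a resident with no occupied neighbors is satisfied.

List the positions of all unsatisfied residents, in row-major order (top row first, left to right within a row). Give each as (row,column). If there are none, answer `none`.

(4,3), (4,4)

Row 1: (1,1)X 1/1 ok · (1,2)X 2/2 ok · (1,3)X 1/3 ok · (1,4)O 2/3 ok · (1,5)O 2/2 ok
Row 2: (2,3)O 1/2 ok · (2,4)O 3/3 ok · (2,5)O 4/4 ok · (2,6)O 2/2 ok
Row 3: (3,2)O 0/0 ok · (3,5)O 2/2 ok · (3,6)O 3/3 ok
Row 4: (4,1)O 0/0 ok · (4,3)X 0/1 unhappy · (4,4)O 0/1 unhappy · (4,6)O 1/1 ok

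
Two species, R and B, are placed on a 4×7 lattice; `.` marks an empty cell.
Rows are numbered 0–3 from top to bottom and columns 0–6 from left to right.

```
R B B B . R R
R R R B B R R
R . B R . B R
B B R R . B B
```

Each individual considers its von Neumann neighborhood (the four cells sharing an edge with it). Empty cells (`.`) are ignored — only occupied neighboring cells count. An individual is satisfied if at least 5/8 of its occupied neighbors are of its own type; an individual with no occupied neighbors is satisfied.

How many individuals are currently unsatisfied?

Row 0: (0,0)R 1/2 ✗ · (0,1)B 1/3 ✗ · (0,2)B 2/3 ✓ · (0,3)B 2/2 ✓ · (0,5)R 2/2 ✓ · (0,6)R 2/2 ✓
Row 1: (1,0)R 3/3 ✓ · (1,1)R 2/3 ✓ · (1,2)R 1/4 ✗ · (1,3)B 2/4 ✗ · (1,4)B 1/2 ✗ · (1,5)R 2/4 ✗ · (1,6)R 3/3 ✓
Row 2: (2,0)R 1/2 ✗ · (2,2)B 0/3 ✗ · (2,3)R 1/3 ✗ · (2,5)B 1/3 ✗ · (2,6)R 1/3 ✗
Row 3: (3,0)B 1/2 ✗ · (3,1)B 1/2 ✗ · (3,2)R 1/3 ✗ · (3,3)R 2/2 ✓ · (3,5)B 2/2 ✓ · (3,6)B 1/2 ✗
Unsatisfied: (0,0), (0,1), (1,2), (1,3), (1,4), (1,5), (2,0), (2,2), (2,3), (2,5), (2,6), (3,0), (3,1), (3,2), (3,6) — 15 in total.

15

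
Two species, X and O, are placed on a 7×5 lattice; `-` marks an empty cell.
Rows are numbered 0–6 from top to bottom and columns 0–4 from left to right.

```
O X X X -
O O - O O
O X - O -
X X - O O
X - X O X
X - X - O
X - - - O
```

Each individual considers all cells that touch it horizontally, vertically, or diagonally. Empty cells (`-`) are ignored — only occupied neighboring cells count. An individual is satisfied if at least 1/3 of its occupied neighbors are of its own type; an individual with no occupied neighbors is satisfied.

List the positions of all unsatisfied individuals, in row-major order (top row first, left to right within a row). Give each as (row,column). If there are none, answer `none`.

(0,0)O 2/3 ✓
(0,1)X 1/4 ✗
(0,2)X 2/4 ✓
(0,3)X 1/3 ✓
(1,0)O 3/5 ✓
(1,1)O 3/6 ✓
(1,3)O 2/4 ✓
(1,4)O 2/3 ✓
(2,0)O 2/5 ✓
(2,1)X 2/5 ✓
(2,3)O 4/4 ✓
(3,0)X 3/4 ✓
(3,1)X 4/5 ✓
(3,3)O 3/5 ✓
(3,4)O 3/4 ✓
(4,0)X 3/3 ✓
(4,2)X 2/4 ✓
(4,3)O 3/6 ✓
(4,4)X 0/4 ✗
(5,0)X 2/2 ✓
(5,2)X 1/2 ✓
(5,4)O 2/3 ✓
(6,0)X 1/1 ✓
(6,4)O 1/1 ✓

(0,1), (4,4)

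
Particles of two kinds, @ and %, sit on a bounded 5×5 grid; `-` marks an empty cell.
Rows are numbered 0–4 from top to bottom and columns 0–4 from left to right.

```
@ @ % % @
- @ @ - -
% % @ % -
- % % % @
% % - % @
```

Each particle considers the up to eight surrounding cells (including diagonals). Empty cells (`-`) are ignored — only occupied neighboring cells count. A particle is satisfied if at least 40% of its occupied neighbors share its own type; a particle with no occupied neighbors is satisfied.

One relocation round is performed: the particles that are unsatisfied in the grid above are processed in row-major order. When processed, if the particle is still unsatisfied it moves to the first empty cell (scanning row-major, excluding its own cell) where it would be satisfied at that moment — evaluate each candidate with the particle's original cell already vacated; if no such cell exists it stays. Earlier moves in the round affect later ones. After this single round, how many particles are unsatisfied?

1

Initially unsatisfied (in order): (0,2), (0,3), (0,4), (2,2), (3,4), (4,4).
  (0,2) → (1,0).
  (0,3) → (1,4).
  (0,4) → (0,2).
  (2,2) → (0,3).
  (3,4) → (0,4).
  (4,4) → (1,3).
Resulting grid:
@ @ @ @ @
% @ @ @ %
% % - % -
- % % % -
% % - % -
Unsatisfied now: (1,4).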